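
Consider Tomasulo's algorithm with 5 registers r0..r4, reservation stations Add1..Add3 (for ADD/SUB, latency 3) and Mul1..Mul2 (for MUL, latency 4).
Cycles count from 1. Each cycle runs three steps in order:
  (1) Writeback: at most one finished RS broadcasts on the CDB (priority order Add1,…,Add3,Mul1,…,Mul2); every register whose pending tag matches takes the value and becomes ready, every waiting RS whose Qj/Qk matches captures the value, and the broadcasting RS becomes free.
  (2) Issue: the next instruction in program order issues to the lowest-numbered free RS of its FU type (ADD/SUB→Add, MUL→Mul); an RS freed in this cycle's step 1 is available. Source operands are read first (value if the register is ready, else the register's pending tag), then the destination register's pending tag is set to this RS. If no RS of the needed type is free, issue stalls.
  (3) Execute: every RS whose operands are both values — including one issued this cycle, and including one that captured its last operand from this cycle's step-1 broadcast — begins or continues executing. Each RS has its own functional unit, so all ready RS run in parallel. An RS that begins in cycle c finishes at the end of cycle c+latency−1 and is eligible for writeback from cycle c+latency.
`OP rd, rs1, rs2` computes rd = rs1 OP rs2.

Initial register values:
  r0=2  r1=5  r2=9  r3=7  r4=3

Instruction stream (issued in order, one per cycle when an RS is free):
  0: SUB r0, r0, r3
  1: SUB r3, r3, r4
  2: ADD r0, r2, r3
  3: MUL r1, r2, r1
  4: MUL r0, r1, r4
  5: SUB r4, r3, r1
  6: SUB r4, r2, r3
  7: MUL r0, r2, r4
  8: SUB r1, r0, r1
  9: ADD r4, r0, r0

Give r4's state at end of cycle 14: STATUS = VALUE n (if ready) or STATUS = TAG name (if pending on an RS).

cycle 1: issue SUB r0<-Add1 // r0:Add1,r1:5,r2:9,r3:7,r4:3
cycle 2: issue SUB r3<-Add2 // r0:Add1,r1:5,r2:9,r3:Add2,r4:3
cycle 3: issue ADD r0<-Add3 // r0:Add3,r1:5,r2:9,r3:Add2,r4:3
cycle 4: CDB Add1=-5; issue MUL r1<-Mul1 // r0:Add3,r1:Mul1,r2:9,r3:Add2,r4:3
cycle 5: CDB Add2=4; issue MUL r0<-Mul2 // r0:Mul2,r1:Mul1,r2:9,r3:4,r4:3
cycle 6: issue SUB r4<-Add1 // r0:Mul2,r1:Mul1,r2:9,r3:4,r4:Add1
cycle 7: issue SUB r4<-Add2 // r0:Mul2,r1:Mul1,r2:9,r3:4,r4:Add2
cycle 8: CDB Add3=13; stall // r0:Mul2,r1:Mul1,r2:9,r3:4,r4:Add2
cycle 9: CDB Mul1=45; issue MUL r0<-Mul1 // r0:Mul1,r1:45,r2:9,r3:4,r4:Add2
cycle 10: CDB Add2=5; issue SUB r1<-Add2 // r0:Mul1,r1:Add2,r2:9,r3:4,r4:5
cycle 11: issue ADD r4<-Add3 // r0:Mul1,r1:Add2,r2:9,r3:4,r4:Add3
cycle 12: CDB Add1=-41 // r0:Mul1,r1:Add2,r2:9,r3:4,r4:Add3
cycle 13: CDB Mul2=135 // r0:Mul1,r1:Add2,r2:9,r3:4,r4:Add3
cycle 14: CDB Mul1=45 // r0:45,r1:Add2,r2:9,r3:4,r4:Add3

STATUS = TAG Add3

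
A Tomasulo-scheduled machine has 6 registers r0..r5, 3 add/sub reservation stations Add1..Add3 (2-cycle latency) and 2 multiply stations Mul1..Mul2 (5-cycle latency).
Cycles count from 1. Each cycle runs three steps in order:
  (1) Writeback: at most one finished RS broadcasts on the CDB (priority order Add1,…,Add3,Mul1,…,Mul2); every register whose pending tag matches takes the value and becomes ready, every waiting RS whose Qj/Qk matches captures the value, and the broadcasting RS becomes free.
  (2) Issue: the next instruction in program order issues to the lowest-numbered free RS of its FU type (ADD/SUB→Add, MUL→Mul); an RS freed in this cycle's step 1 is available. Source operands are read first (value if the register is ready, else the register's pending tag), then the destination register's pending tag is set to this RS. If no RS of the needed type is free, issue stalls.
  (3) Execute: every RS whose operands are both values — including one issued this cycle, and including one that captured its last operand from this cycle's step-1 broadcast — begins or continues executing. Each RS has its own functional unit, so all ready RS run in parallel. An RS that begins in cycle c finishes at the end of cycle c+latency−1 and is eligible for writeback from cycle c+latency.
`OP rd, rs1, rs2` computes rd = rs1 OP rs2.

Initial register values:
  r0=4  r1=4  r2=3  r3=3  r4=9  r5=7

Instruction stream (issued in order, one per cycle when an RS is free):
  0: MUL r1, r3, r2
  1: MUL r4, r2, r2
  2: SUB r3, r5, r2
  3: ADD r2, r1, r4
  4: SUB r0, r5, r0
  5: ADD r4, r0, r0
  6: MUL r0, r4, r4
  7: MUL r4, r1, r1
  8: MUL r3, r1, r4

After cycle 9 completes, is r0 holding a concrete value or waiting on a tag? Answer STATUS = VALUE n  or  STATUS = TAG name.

cycle 1: issue MUL r1<-Mul1 // r0:4,r1:Mul1,r2:3,r3:3,r4:9,r5:7
cycle 2: issue MUL r4<-Mul2 // r0:4,r1:Mul1,r2:3,r3:3,r4:Mul2,r5:7
cycle 3: issue SUB r3<-Add1 // r0:4,r1:Mul1,r2:3,r3:Add1,r4:Mul2,r5:7
cycle 4: issue ADD r2<-Add2 // r0:4,r1:Mul1,r2:Add2,r3:Add1,r4:Mul2,r5:7
cycle 5: CDB Add1=4; issue SUB r0<-Add1 // r0:Add1,r1:Mul1,r2:Add2,r3:4,r4:Mul2,r5:7
cycle 6: CDB Mul1=9; issue ADD r4<-Add3 // r0:Add1,r1:9,r2:Add2,r3:4,r4:Add3,r5:7
cycle 7: CDB Add1=3; issue MUL r0<-Mul1 // r0:Mul1,r1:9,r2:Add2,r3:4,r4:Add3,r5:7
cycle 8: CDB Mul2=9; issue MUL r4<-Mul2 // r0:Mul1,r1:9,r2:Add2,r3:4,r4:Mul2,r5:7
cycle 9: CDB Add3=6; stall // r0:Mul1,r1:9,r2:Add2,r3:4,r4:Mul2,r5:7

STATUS = TAG Mul1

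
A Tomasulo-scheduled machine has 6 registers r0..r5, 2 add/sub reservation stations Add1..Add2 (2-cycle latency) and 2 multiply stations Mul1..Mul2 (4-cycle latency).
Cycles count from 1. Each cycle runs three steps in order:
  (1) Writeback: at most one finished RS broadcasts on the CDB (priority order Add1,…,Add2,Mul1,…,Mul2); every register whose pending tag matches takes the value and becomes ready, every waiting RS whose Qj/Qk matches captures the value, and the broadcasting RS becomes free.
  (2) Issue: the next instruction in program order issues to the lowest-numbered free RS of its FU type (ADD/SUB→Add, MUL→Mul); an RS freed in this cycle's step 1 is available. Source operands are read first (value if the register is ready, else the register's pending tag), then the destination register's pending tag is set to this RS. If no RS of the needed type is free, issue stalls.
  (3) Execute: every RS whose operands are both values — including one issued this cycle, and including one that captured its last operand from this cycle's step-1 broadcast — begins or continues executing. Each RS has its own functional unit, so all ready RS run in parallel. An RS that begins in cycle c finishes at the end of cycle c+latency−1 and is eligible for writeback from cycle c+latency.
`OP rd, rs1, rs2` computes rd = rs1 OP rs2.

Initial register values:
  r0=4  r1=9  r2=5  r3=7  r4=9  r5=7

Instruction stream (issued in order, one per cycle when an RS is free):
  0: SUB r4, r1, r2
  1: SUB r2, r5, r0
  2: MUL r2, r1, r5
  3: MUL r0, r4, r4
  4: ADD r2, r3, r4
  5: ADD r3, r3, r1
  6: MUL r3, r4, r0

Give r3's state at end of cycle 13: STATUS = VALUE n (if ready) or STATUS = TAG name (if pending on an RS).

STATUS = TAG Mul1

cycle 1: issue SUB r4<-Add1 // r0:4,r1:9,r2:5,r3:7,r4:Add1,r5:7
cycle 2: issue SUB r2<-Add2 // r0:4,r1:9,r2:Add2,r3:7,r4:Add1,r5:7
cycle 3: CDB Add1=4; issue MUL r2<-Mul1 // r0:4,r1:9,r2:Mul1,r3:7,r4:4,r5:7
cycle 4: CDB Add2=3; issue MUL r0<-Mul2 // r0:Mul2,r1:9,r2:Mul1,r3:7,r4:4,r5:7
cycle 5: issue ADD r2<-Add1 // r0:Mul2,r1:9,r2:Add1,r3:7,r4:4,r5:7
cycle 6: issue ADD r3<-Add2 // r0:Mul2,r1:9,r2:Add1,r3:Add2,r4:4,r5:7
cycle 7: CDB Add1=11; stall // r0:Mul2,r1:9,r2:11,r3:Add2,r4:4,r5:7
cycle 8: CDB Add2=16; stall // r0:Mul2,r1:9,r2:11,r3:16,r4:4,r5:7
cycle 9: CDB Mul1=63; issue MUL r3<-Mul1 // r0:Mul2,r1:9,r2:11,r3:Mul1,r4:4,r5:7
cycle 10: CDB Mul2=16 // r0:16,r1:9,r2:11,r3:Mul1,r4:4,r5:7
cycle 11: - // r0:16,r1:9,r2:11,r3:Mul1,r4:4,r5:7
cycle 12: - // r0:16,r1:9,r2:11,r3:Mul1,r4:4,r5:7
cycle 13: - // r0:16,r1:9,r2:11,r3:Mul1,r4:4,r5:7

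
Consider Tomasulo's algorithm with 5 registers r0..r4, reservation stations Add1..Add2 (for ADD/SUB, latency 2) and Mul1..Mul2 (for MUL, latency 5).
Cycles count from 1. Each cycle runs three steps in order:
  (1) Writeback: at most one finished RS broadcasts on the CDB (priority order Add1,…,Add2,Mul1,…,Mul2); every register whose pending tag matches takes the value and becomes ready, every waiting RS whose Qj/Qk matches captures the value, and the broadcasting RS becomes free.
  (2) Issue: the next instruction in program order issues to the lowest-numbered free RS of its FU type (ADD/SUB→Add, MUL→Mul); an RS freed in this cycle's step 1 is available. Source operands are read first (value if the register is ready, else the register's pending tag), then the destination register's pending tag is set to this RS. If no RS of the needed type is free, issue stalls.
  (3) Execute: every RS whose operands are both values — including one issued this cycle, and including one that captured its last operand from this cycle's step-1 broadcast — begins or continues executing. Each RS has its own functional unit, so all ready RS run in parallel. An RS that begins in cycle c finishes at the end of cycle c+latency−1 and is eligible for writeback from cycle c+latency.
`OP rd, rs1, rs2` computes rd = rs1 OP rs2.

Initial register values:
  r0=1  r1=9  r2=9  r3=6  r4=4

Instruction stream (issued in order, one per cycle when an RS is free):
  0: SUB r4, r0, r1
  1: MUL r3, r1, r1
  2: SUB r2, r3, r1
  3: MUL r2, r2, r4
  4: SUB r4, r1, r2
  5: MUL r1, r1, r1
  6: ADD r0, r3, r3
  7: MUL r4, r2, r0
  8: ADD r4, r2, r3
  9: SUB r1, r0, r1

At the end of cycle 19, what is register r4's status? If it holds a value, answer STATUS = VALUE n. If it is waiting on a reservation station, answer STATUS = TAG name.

c1: issue SUB r4<-Add1 | r0:1,r1:9,r2:9,r3:6,r4:Add1
c2: issue MUL r3<-Mul1 | r0:1,r1:9,r2:9,r3:Mul1,r4:Add1
c3: CDB Add1=-8; issue SUB r2<-Add1 | r0:1,r1:9,r2:Add1,r3:Mul1,r4:-8
c4: issue MUL r2<-Mul2 | r0:1,r1:9,r2:Mul2,r3:Mul1,r4:-8
c5: issue SUB r4<-Add2 | r0:1,r1:9,r2:Mul2,r3:Mul1,r4:Add2
c6: stall | r0:1,r1:9,r2:Mul2,r3:Mul1,r4:Add2
c7: CDB Mul1=81; issue MUL r1<-Mul1 | r0:1,r1:Mul1,r2:Mul2,r3:81,r4:Add2
c8: stall | r0:1,r1:Mul1,r2:Mul2,r3:81,r4:Add2
c9: CDB Add1=72; issue ADD r0<-Add1 | r0:Add1,r1:Mul1,r2:Mul2,r3:81,r4:Add2
c10: stall | r0:Add1,r1:Mul1,r2:Mul2,r3:81,r4:Add2
c11: CDB Add1=162; stall | r0:162,r1:Mul1,r2:Mul2,r3:81,r4:Add2
c12: CDB Mul1=81; issue MUL r4<-Mul1 | r0:162,r1:81,r2:Mul2,r3:81,r4:Mul1
c13: issue ADD r4<-Add1 | r0:162,r1:81,r2:Mul2,r3:81,r4:Add1
c14: CDB Mul2=-576; stall | r0:162,r1:81,r2:-576,r3:81,r4:Add1
c15: stall | r0:162,r1:81,r2:-576,r3:81,r4:Add1
c16: CDB Add1=-495; issue SUB r1<-Add1 | r0:162,r1:Add1,r2:-576,r3:81,r4:-495
c17: CDB Add2=585 | r0:162,r1:Add1,r2:-576,r3:81,r4:-495
c18: CDB Add1=81 | r0:162,r1:81,r2:-576,r3:81,r4:-495
c19: CDB Mul1=-93312 | r0:162,r1:81,r2:-576,r3:81,r4:-495

STATUS = VALUE -495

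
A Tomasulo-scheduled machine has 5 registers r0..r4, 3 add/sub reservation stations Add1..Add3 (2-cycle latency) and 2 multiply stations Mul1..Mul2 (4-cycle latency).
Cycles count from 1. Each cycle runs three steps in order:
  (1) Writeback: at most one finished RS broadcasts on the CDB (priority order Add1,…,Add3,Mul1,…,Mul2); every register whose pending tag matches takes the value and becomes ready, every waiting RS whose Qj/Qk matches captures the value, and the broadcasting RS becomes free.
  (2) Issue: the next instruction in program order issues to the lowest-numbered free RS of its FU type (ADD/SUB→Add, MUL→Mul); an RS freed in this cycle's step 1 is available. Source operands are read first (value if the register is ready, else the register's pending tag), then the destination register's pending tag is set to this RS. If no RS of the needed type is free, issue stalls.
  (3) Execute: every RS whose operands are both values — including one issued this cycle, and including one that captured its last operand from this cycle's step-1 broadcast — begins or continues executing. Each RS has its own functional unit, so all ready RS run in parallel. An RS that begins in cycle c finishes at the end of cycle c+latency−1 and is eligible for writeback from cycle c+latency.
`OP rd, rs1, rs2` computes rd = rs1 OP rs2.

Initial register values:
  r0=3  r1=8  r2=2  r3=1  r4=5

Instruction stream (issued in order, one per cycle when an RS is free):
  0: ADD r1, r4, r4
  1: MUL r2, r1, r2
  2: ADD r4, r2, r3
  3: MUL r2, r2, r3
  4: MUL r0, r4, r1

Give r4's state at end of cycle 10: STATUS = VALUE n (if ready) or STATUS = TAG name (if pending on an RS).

cycle 1: issue ADD r1<-Add1 // r0:3,r1:Add1,r2:2,r3:1,r4:5
cycle 2: issue MUL r2<-Mul1 // r0:3,r1:Add1,r2:Mul1,r3:1,r4:5
cycle 3: CDB Add1=10; issue ADD r4<-Add1 // r0:3,r1:10,r2:Mul1,r3:1,r4:Add1
cycle 4: issue MUL r2<-Mul2 // r0:3,r1:10,r2:Mul2,r3:1,r4:Add1
cycle 5: stall // r0:3,r1:10,r2:Mul2,r3:1,r4:Add1
cycle 6: stall // r0:3,r1:10,r2:Mul2,r3:1,r4:Add1
cycle 7: CDB Mul1=20; issue MUL r0<-Mul1 // r0:Mul1,r1:10,r2:Mul2,r3:1,r4:Add1
cycle 8: - // r0:Mul1,r1:10,r2:Mul2,r3:1,r4:Add1
cycle 9: CDB Add1=21 // r0:Mul1,r1:10,r2:Mul2,r3:1,r4:21
cycle 10: - // r0:Mul1,r1:10,r2:Mul2,r3:1,r4:21

STATUS = VALUE 21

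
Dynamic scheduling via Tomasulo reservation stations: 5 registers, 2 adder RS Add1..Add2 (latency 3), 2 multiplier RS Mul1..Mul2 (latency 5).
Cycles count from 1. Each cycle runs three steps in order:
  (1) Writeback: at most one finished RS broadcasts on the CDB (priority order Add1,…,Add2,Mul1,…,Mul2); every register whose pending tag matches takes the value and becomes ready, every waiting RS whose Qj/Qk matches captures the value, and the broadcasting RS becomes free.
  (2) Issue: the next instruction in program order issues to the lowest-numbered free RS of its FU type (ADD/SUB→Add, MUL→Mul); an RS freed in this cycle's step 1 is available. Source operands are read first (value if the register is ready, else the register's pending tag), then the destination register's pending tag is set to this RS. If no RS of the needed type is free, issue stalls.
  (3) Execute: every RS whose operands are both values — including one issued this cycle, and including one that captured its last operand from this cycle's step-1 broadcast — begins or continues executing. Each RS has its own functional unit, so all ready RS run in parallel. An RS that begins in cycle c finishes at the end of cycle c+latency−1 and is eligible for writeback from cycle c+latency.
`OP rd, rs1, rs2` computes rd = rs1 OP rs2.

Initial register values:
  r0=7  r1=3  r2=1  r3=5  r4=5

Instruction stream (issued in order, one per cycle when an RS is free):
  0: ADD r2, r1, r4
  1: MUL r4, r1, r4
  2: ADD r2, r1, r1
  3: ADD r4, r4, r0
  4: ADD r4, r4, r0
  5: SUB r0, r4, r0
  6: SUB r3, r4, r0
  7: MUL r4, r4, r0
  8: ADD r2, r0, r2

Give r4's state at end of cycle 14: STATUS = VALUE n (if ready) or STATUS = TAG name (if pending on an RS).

c1: issue ADD r2<-Add1 | r0:7,r1:3,r2:Add1,r3:5,r4:5
c2: issue MUL r4<-Mul1 | r0:7,r1:3,r2:Add1,r3:5,r4:Mul1
c3: issue ADD r2<-Add2 | r0:7,r1:3,r2:Add2,r3:5,r4:Mul1
c4: CDB Add1=8; issue ADD r4<-Add1 | r0:7,r1:3,r2:Add2,r3:5,r4:Add1
c5: stall | r0:7,r1:3,r2:Add2,r3:5,r4:Add1
c6: CDB Add2=6; issue ADD r4<-Add2 | r0:7,r1:3,r2:6,r3:5,r4:Add2
c7: CDB Mul1=15; stall | r0:7,r1:3,r2:6,r3:5,r4:Add2
c8: stall | r0:7,r1:3,r2:6,r3:5,r4:Add2
c9: stall | r0:7,r1:3,r2:6,r3:5,r4:Add2
c10: CDB Add1=22; issue SUB r0<-Add1 | r0:Add1,r1:3,r2:6,r3:5,r4:Add2
c11: stall | r0:Add1,r1:3,r2:6,r3:5,r4:Add2
c12: stall | r0:Add1,r1:3,r2:6,r3:5,r4:Add2
c13: CDB Add2=29; issue SUB r3<-Add2 | r0:Add1,r1:3,r2:6,r3:Add2,r4:29
c14: issue MUL r4<-Mul1 | r0:Add1,r1:3,r2:6,r3:Add2,r4:Mul1

STATUS = TAG Mul1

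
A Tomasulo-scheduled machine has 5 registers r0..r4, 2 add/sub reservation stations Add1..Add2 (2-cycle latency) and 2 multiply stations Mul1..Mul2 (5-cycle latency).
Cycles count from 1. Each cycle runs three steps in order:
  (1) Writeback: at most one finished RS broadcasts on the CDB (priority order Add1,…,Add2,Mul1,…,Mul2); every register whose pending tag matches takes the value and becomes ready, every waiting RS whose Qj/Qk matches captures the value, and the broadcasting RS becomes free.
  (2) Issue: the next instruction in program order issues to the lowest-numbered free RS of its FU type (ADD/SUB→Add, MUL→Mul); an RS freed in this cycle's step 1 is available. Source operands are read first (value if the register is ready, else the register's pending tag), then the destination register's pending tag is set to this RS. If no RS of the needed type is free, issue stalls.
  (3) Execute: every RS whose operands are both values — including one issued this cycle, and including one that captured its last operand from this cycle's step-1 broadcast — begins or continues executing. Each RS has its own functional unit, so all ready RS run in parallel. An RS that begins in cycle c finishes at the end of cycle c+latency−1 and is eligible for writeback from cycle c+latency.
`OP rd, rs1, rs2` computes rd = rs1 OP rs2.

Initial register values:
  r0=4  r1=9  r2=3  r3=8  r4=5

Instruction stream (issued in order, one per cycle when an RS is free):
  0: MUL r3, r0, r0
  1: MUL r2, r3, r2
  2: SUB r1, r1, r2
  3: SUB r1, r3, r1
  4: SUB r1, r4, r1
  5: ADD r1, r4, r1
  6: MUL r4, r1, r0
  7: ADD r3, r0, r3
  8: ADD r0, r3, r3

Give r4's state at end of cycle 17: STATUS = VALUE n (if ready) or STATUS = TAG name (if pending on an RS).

c1: issue MUL r3<-Mul1 | r0:4,r1:9,r2:3,r3:Mul1,r4:5
c2: issue MUL r2<-Mul2 | r0:4,r1:9,r2:Mul2,r3:Mul1,r4:5
c3: issue SUB r1<-Add1 | r0:4,r1:Add1,r2:Mul2,r3:Mul1,r4:5
c4: issue SUB r1<-Add2 | r0:4,r1:Add2,r2:Mul2,r3:Mul1,r4:5
c5: stall | r0:4,r1:Add2,r2:Mul2,r3:Mul1,r4:5
c6: CDB Mul1=16; stall | r0:4,r1:Add2,r2:Mul2,r3:16,r4:5
c7: stall | r0:4,r1:Add2,r2:Mul2,r3:16,r4:5
c8: stall | r0:4,r1:Add2,r2:Mul2,r3:16,r4:5
c9: stall | r0:4,r1:Add2,r2:Mul2,r3:16,r4:5
c10: stall | r0:4,r1:Add2,r2:Mul2,r3:16,r4:5
c11: CDB Mul2=48; stall | r0:4,r1:Add2,r2:48,r3:16,r4:5
c12: stall | r0:4,r1:Add2,r2:48,r3:16,r4:5
c13: CDB Add1=-39; issue SUB r1<-Add1 | r0:4,r1:Add1,r2:48,r3:16,r4:5
c14: stall | r0:4,r1:Add1,r2:48,r3:16,r4:5
c15: CDB Add2=55; issue ADD r1<-Add2 | r0:4,r1:Add2,r2:48,r3:16,r4:5
c16: issue MUL r4<-Mul1 | r0:4,r1:Add2,r2:48,r3:16,r4:Mul1
c17: CDB Add1=-50; issue ADD r3<-Add1 | r0:4,r1:Add2,r2:48,r3:Add1,r4:Mul1

STATUS = TAG Mul1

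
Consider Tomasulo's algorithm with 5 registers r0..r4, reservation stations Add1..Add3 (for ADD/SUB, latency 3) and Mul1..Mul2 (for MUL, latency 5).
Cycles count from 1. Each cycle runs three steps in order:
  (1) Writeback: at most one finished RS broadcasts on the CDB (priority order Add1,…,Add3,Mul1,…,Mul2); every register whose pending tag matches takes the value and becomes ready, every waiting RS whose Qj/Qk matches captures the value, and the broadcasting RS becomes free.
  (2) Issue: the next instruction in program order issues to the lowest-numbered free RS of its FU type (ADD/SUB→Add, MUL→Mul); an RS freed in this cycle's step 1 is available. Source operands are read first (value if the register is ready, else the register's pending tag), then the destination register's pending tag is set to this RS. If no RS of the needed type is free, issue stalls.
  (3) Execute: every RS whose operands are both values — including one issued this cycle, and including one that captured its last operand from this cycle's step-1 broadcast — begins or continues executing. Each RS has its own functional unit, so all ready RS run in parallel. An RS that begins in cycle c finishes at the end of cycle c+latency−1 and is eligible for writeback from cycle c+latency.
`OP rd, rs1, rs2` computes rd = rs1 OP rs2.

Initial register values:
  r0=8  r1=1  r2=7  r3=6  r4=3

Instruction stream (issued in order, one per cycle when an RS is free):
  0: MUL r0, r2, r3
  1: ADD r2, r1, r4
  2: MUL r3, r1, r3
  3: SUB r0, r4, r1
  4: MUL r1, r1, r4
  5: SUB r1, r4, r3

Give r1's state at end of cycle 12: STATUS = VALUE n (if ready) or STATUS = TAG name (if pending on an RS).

c1: issue MUL r0<-Mul1 | r0:Mul1,r1:1,r2:7,r3:6,r4:3
c2: issue ADD r2<-Add1 | r0:Mul1,r1:1,r2:Add1,r3:6,r4:3
c3: issue MUL r3<-Mul2 | r0:Mul1,r1:1,r2:Add1,r3:Mul2,r4:3
c4: issue SUB r0<-Add2 | r0:Add2,r1:1,r2:Add1,r3:Mul2,r4:3
c5: CDB Add1=4; stall | r0:Add2,r1:1,r2:4,r3:Mul2,r4:3
c6: CDB Mul1=42; issue MUL r1<-Mul1 | r0:Add2,r1:Mul1,r2:4,r3:Mul2,r4:3
c7: CDB Add2=2; issue SUB r1<-Add1 | r0:2,r1:Add1,r2:4,r3:Mul2,r4:3
c8: CDB Mul2=6 | r0:2,r1:Add1,r2:4,r3:6,r4:3
c9: - | r0:2,r1:Add1,r2:4,r3:6,r4:3
c10: - | r0:2,r1:Add1,r2:4,r3:6,r4:3
c11: CDB Add1=-3 | r0:2,r1:-3,r2:4,r3:6,r4:3
c12: CDB Mul1=3 | r0:2,r1:-3,r2:4,r3:6,r4:3

STATUS = VALUE -3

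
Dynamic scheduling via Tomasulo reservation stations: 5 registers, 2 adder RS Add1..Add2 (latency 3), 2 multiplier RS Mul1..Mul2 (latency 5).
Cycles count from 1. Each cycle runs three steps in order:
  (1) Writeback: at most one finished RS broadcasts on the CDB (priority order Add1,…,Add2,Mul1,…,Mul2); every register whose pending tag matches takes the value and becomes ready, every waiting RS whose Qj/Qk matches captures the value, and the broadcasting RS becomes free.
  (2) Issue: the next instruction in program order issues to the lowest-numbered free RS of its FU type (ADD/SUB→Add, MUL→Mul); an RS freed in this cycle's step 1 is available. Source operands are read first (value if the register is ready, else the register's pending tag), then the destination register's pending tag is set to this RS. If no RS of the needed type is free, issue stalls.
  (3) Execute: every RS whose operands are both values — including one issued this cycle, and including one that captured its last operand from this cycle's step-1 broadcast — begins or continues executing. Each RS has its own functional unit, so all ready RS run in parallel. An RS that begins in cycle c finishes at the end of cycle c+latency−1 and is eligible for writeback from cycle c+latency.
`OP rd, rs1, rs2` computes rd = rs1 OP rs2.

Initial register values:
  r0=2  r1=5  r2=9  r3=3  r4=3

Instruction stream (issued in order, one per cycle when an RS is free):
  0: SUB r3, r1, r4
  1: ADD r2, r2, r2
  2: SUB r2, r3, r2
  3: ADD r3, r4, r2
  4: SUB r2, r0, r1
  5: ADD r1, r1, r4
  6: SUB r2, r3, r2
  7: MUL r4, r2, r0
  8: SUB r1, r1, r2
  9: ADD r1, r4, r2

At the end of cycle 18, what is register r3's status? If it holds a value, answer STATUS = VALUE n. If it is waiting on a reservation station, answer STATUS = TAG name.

STATUS = VALUE -13

cycle 1: issue SUB r3<-Add1 // r0:2,r1:5,r2:9,r3:Add1,r4:3
cycle 2: issue ADD r2<-Add2 // r0:2,r1:5,r2:Add2,r3:Add1,r4:3
cycle 3: stall // r0:2,r1:5,r2:Add2,r3:Add1,r4:3
cycle 4: CDB Add1=2; issue SUB r2<-Add1 // r0:2,r1:5,r2:Add1,r3:2,r4:3
cycle 5: CDB Add2=18; issue ADD r3<-Add2 // r0:2,r1:5,r2:Add1,r3:Add2,r4:3
cycle 6: stall // r0:2,r1:5,r2:Add1,r3:Add2,r4:3
cycle 7: stall // r0:2,r1:5,r2:Add1,r3:Add2,r4:3
cycle 8: CDB Add1=-16; issue SUB r2<-Add1 // r0:2,r1:5,r2:Add1,r3:Add2,r4:3
cycle 9: stall // r0:2,r1:5,r2:Add1,r3:Add2,r4:3
cycle 10: stall // r0:2,r1:5,r2:Add1,r3:Add2,r4:3
cycle 11: CDB Add1=-3; issue ADD r1<-Add1 // r0:2,r1:Add1,r2:-3,r3:Add2,r4:3
cycle 12: CDB Add2=-13; issue SUB r2<-Add2 // r0:2,r1:Add1,r2:Add2,r3:-13,r4:3
cycle 13: issue MUL r4<-Mul1 // r0:2,r1:Add1,r2:Add2,r3:-13,r4:Mul1
cycle 14: CDB Add1=8; issue SUB r1<-Add1 // r0:2,r1:Add1,r2:Add2,r3:-13,r4:Mul1
cycle 15: CDB Add2=-10; issue ADD r1<-Add2 // r0:2,r1:Add2,r2:-10,r3:-13,r4:Mul1
cycle 16: - // r0:2,r1:Add2,r2:-10,r3:-13,r4:Mul1
cycle 17: - // r0:2,r1:Add2,r2:-10,r3:-13,r4:Mul1
cycle 18: CDB Add1=18 // r0:2,r1:Add2,r2:-10,r3:-13,r4:Mul1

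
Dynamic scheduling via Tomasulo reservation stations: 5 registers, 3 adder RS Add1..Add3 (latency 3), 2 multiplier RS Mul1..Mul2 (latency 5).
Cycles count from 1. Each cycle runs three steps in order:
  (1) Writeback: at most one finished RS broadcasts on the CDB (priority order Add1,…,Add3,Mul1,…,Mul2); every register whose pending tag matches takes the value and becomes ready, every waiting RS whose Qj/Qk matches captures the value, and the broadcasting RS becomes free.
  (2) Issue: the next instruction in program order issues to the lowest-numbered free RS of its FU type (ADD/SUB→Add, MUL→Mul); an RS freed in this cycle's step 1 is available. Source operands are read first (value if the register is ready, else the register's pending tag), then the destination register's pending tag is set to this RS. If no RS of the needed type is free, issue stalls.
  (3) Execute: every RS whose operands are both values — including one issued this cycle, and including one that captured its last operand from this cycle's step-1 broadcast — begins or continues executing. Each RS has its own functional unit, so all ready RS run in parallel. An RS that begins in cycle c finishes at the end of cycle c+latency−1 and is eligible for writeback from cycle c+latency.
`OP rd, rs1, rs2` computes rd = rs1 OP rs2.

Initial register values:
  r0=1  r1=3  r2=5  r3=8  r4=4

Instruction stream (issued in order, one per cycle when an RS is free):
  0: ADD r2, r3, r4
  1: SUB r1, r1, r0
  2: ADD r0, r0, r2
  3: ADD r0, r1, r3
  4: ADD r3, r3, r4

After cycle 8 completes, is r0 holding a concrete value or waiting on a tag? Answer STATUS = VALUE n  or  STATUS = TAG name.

STATUS = VALUE 10

c1: issue ADD r2<-Add1 | r0:1,r1:3,r2:Add1,r3:8,r4:4
c2: issue SUB r1<-Add2 | r0:1,r1:Add2,r2:Add1,r3:8,r4:4
c3: issue ADD r0<-Add3 | r0:Add3,r1:Add2,r2:Add1,r3:8,r4:4
c4: CDB Add1=12; issue ADD r0<-Add1 | r0:Add1,r1:Add2,r2:12,r3:8,r4:4
c5: CDB Add2=2; issue ADD r3<-Add2 | r0:Add1,r1:2,r2:12,r3:Add2,r4:4
c6: - | r0:Add1,r1:2,r2:12,r3:Add2,r4:4
c7: CDB Add3=13 | r0:Add1,r1:2,r2:12,r3:Add2,r4:4
c8: CDB Add1=10 | r0:10,r1:2,r2:12,r3:Add2,r4:4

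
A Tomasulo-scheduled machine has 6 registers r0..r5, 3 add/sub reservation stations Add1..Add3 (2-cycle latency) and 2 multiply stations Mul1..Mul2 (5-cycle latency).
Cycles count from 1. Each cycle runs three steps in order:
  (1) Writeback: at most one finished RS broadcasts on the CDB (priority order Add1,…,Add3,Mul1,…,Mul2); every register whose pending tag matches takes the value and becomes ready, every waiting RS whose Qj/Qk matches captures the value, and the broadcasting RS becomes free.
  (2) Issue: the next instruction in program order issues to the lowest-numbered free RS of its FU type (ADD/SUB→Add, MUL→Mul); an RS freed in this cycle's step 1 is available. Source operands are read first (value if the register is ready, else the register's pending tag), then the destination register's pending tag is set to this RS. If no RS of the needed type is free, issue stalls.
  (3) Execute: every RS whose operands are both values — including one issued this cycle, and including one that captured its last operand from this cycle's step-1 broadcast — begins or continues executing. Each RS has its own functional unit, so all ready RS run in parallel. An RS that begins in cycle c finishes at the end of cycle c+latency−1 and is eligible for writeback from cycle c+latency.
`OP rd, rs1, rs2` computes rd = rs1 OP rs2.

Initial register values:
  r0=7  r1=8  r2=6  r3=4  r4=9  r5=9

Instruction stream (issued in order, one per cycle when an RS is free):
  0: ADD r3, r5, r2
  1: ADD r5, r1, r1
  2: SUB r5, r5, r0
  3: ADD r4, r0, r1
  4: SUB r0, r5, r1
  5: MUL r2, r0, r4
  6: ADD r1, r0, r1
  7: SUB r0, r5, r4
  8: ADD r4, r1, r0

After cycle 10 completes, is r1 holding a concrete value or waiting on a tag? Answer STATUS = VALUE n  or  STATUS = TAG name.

c1: issue ADD r3<-Add1 | r0:7,r1:8,r2:6,r3:Add1,r4:9,r5:9
c2: issue ADD r5<-Add2 | r0:7,r1:8,r2:6,r3:Add1,r4:9,r5:Add2
c3: CDB Add1=15; issue SUB r5<-Add1 | r0:7,r1:8,r2:6,r3:15,r4:9,r5:Add1
c4: CDB Add2=16; issue ADD r4<-Add2 | r0:7,r1:8,r2:6,r3:15,r4:Add2,r5:Add1
c5: issue SUB r0<-Add3 | r0:Add3,r1:8,r2:6,r3:15,r4:Add2,r5:Add1
c6: CDB Add1=9; issue MUL r2<-Mul1 | r0:Add3,r1:8,r2:Mul1,r3:15,r4:Add2,r5:9
c7: CDB Add2=15; issue ADD r1<-Add1 | r0:Add3,r1:Add1,r2:Mul1,r3:15,r4:15,r5:9
c8: CDB Add3=1; issue SUB r0<-Add2 | r0:Add2,r1:Add1,r2:Mul1,r3:15,r4:15,r5:9
c9: issue ADD r4<-Add3 | r0:Add2,r1:Add1,r2:Mul1,r3:15,r4:Add3,r5:9
c10: CDB Add1=9 | r0:Add2,r1:9,r2:Mul1,r3:15,r4:Add3,r5:9

STATUS = VALUE 9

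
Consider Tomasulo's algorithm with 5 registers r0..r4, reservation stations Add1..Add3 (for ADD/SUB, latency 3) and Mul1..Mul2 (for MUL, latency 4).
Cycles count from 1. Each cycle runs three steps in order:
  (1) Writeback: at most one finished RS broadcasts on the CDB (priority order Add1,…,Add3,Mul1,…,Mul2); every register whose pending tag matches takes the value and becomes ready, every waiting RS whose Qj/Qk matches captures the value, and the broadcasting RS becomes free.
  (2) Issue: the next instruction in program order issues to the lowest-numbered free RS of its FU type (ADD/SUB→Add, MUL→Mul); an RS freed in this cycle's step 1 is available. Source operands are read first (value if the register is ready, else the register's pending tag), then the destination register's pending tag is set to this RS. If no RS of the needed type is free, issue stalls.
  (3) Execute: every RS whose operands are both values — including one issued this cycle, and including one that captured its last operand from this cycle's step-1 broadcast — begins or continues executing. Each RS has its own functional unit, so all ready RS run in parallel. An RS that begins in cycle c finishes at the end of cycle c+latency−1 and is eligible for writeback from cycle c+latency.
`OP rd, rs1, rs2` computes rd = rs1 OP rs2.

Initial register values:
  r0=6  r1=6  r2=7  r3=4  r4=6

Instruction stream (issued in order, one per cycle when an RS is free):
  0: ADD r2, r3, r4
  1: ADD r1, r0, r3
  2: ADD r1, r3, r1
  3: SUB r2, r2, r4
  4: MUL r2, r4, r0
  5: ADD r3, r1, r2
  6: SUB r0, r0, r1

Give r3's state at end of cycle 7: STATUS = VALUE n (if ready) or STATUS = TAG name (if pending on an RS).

c1: issue ADD r2<-Add1 | r0:6,r1:6,r2:Add1,r3:4,r4:6
c2: issue ADD r1<-Add2 | r0:6,r1:Add2,r2:Add1,r3:4,r4:6
c3: issue ADD r1<-Add3 | r0:6,r1:Add3,r2:Add1,r3:4,r4:6
c4: CDB Add1=10; issue SUB r2<-Add1 | r0:6,r1:Add3,r2:Add1,r3:4,r4:6
c5: CDB Add2=10; issue MUL r2<-Mul1 | r0:6,r1:Add3,r2:Mul1,r3:4,r4:6
c6: issue ADD r3<-Add2 | r0:6,r1:Add3,r2:Mul1,r3:Add2,r4:6
c7: CDB Add1=4; issue SUB r0<-Add1 | r0:Add1,r1:Add3,r2:Mul1,r3:Add2,r4:6

STATUS = TAG Add2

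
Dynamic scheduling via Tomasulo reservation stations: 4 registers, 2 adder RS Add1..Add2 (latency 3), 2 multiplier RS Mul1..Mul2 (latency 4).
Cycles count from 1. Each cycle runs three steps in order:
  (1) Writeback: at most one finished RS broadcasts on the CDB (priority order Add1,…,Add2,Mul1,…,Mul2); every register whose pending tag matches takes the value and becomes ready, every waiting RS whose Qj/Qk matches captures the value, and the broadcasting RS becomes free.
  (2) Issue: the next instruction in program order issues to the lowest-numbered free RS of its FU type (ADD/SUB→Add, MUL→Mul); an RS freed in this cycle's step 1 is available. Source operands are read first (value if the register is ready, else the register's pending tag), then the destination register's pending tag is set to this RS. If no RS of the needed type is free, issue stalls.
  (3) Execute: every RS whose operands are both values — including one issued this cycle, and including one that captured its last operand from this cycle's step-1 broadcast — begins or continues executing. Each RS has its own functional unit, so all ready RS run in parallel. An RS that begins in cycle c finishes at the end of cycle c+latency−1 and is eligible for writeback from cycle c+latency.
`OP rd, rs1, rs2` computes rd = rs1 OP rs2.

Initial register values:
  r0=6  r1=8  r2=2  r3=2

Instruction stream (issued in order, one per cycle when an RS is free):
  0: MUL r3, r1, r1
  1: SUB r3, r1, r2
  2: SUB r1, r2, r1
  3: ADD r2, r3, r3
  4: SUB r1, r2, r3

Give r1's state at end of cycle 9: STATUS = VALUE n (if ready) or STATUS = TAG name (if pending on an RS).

STATUS = TAG Add2

c1: issue MUL r3<-Mul1 | r0:6,r1:8,r2:2,r3:Mul1
c2: issue SUB r3<-Add1 | r0:6,r1:8,r2:2,r3:Add1
c3: issue SUB r1<-Add2 | r0:6,r1:Add2,r2:2,r3:Add1
c4: stall | r0:6,r1:Add2,r2:2,r3:Add1
c5: CDB Add1=6; issue ADD r2<-Add1 | r0:6,r1:Add2,r2:Add1,r3:6
c6: CDB Add2=-6; issue SUB r1<-Add2 | r0:6,r1:Add2,r2:Add1,r3:6
c7: CDB Mul1=64 | r0:6,r1:Add2,r2:Add1,r3:6
c8: CDB Add1=12 | r0:6,r1:Add2,r2:12,r3:6
c9: - | r0:6,r1:Add2,r2:12,r3:6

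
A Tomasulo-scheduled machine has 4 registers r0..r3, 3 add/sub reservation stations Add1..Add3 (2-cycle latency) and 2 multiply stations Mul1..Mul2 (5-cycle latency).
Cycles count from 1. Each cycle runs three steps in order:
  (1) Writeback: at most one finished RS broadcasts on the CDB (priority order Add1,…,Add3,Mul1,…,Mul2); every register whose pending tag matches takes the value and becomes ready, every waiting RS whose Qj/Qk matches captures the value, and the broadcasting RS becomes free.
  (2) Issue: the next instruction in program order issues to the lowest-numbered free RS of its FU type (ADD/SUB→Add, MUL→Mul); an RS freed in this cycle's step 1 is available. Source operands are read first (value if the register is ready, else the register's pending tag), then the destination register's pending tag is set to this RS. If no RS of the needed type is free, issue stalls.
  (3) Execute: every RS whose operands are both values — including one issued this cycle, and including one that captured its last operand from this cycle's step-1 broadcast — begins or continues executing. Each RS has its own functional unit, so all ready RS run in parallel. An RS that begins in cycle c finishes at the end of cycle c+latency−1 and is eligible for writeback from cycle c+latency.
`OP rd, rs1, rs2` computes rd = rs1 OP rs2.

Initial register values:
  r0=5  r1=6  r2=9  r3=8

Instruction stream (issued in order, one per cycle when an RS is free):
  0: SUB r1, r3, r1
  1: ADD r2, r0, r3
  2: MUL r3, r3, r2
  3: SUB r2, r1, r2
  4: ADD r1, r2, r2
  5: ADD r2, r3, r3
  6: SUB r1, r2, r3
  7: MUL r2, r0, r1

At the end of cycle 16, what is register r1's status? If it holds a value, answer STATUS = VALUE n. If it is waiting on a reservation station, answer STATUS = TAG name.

c1: issue SUB r1<-Add1 | r0:5,r1:Add1,r2:9,r3:8
c2: issue ADD r2<-Add2 | r0:5,r1:Add1,r2:Add2,r3:8
c3: CDB Add1=2; issue MUL r3<-Mul1 | r0:5,r1:2,r2:Add2,r3:Mul1
c4: CDB Add2=13; issue SUB r2<-Add1 | r0:5,r1:2,r2:Add1,r3:Mul1
c5: issue ADD r1<-Add2 | r0:5,r1:Add2,r2:Add1,r3:Mul1
c6: CDB Add1=-11; issue ADD r2<-Add1 | r0:5,r1:Add2,r2:Add1,r3:Mul1
c7: issue SUB r1<-Add3 | r0:5,r1:Add3,r2:Add1,r3:Mul1
c8: CDB Add2=-22; issue MUL r2<-Mul2 | r0:5,r1:Add3,r2:Mul2,r3:Mul1
c9: CDB Mul1=104 | r0:5,r1:Add3,r2:Mul2,r3:104
c10: - | r0:5,r1:Add3,r2:Mul2,r3:104
c11: CDB Add1=208 | r0:5,r1:Add3,r2:Mul2,r3:104
c12: - | r0:5,r1:Add3,r2:Mul2,r3:104
c13: CDB Add3=104 | r0:5,r1:104,r2:Mul2,r3:104
c14: - | r0:5,r1:104,r2:Mul2,r3:104
c15: - | r0:5,r1:104,r2:Mul2,r3:104
c16: - | r0:5,r1:104,r2:Mul2,r3:104

STATUS = VALUE 104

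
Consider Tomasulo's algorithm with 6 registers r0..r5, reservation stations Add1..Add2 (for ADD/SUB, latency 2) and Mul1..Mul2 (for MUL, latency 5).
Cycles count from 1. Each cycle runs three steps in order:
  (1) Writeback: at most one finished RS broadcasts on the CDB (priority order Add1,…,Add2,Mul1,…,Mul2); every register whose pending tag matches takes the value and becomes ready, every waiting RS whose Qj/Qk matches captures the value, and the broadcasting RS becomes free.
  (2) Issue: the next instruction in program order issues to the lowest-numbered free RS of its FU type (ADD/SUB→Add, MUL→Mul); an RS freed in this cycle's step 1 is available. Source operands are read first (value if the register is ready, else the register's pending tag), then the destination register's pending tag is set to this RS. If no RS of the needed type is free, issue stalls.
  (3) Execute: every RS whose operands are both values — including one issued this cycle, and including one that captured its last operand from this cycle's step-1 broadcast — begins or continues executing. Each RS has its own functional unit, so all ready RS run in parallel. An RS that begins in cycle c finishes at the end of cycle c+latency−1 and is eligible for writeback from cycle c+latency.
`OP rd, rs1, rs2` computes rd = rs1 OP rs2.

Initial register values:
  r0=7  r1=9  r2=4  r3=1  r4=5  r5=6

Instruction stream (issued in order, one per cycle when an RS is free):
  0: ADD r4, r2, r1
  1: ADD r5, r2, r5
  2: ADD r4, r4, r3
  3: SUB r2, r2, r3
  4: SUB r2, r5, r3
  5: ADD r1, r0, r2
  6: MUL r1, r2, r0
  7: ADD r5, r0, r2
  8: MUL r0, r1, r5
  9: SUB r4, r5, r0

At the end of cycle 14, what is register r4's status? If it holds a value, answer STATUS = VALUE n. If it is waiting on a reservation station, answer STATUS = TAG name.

c1: issue ADD r4<-Add1 | r0:7,r1:9,r2:4,r3:1,r4:Add1,r5:6
c2: issue ADD r5<-Add2 | r0:7,r1:9,r2:4,r3:1,r4:Add1,r5:Add2
c3: CDB Add1=13; issue ADD r4<-Add1 | r0:7,r1:9,r2:4,r3:1,r4:Add1,r5:Add2
c4: CDB Add2=10; issue SUB r2<-Add2 | r0:7,r1:9,r2:Add2,r3:1,r4:Add1,r5:10
c5: CDB Add1=14; issue SUB r2<-Add1 | r0:7,r1:9,r2:Add1,r3:1,r4:14,r5:10
c6: CDB Add2=3; issue ADD r1<-Add2 | r0:7,r1:Add2,r2:Add1,r3:1,r4:14,r5:10
c7: CDB Add1=9; issue MUL r1<-Mul1 | r0:7,r1:Mul1,r2:9,r3:1,r4:14,r5:10
c8: issue ADD r5<-Add1 | r0:7,r1:Mul1,r2:9,r3:1,r4:14,r5:Add1
c9: CDB Add2=16; issue MUL r0<-Mul2 | r0:Mul2,r1:Mul1,r2:9,r3:1,r4:14,r5:Add1
c10: CDB Add1=16; issue SUB r4<-Add1 | r0:Mul2,r1:Mul1,r2:9,r3:1,r4:Add1,r5:16
c11: - | r0:Mul2,r1:Mul1,r2:9,r3:1,r4:Add1,r5:16
c12: CDB Mul1=63 | r0:Mul2,r1:63,r2:9,r3:1,r4:Add1,r5:16
c13: - | r0:Mul2,r1:63,r2:9,r3:1,r4:Add1,r5:16
c14: - | r0:Mul2,r1:63,r2:9,r3:1,r4:Add1,r5:16

STATUS = TAG Add1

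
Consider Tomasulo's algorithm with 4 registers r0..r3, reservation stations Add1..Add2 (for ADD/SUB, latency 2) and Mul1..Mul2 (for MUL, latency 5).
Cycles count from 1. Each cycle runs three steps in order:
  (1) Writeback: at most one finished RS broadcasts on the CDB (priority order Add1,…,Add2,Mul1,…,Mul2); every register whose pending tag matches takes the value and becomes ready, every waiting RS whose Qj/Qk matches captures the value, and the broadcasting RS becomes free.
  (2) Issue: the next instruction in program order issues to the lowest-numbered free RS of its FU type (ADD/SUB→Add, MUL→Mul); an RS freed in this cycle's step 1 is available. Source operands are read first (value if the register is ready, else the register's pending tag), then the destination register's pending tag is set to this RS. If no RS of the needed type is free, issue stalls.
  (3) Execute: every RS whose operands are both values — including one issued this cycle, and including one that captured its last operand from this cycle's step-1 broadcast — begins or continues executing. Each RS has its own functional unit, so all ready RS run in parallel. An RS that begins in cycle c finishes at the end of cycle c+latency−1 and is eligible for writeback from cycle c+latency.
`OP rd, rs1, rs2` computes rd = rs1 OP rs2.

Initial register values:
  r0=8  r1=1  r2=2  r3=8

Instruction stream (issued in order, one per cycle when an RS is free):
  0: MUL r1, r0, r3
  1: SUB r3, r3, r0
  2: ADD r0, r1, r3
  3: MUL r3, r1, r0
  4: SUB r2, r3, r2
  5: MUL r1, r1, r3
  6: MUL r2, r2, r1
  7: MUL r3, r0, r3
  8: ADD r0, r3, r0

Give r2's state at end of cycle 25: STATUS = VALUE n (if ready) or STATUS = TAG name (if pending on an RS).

STATUS = VALUE 1073217536

  c1: issue MUL r1<-Mul1  regs: r0:8,r1:Mul1,r2:2,r3:8
  c2: issue SUB r3<-Add1  regs: r0:8,r1:Mul1,r2:2,r3:Add1
  c3: issue ADD r0<-Add2  regs: r0:Add2,r1:Mul1,r2:2,r3:Add1
  c4: CDB Add1=0; issue MUL r3<-Mul2  regs: r0:Add2,r1:Mul1,r2:2,r3:Mul2
  c5: issue SUB r2<-Add1  regs: r0:Add2,r1:Mul1,r2:Add1,r3:Mul2
  c6: CDB Mul1=64; issue MUL r1<-Mul1  regs: r0:Add2,r1:Mul1,r2:Add1,r3:Mul2
  c7: stall  regs: r0:Add2,r1:Mul1,r2:Add1,r3:Mul2
  c8: CDB Add2=64; stall  regs: r0:64,r1:Mul1,r2:Add1,r3:Mul2
  c9: stall  regs: r0:64,r1:Mul1,r2:Add1,r3:Mul2
  c10: stall  regs: r0:64,r1:Mul1,r2:Add1,r3:Mul2
  c11: stall  regs: r0:64,r1:Mul1,r2:Add1,r3:Mul2
  c12: stall  regs: r0:64,r1:Mul1,r2:Add1,r3:Mul2
  c13: CDB Mul2=4096; issue MUL r2<-Mul2  regs: r0:64,r1:Mul1,r2:Mul2,r3:4096
  c14: stall  regs: r0:64,r1:Mul1,r2:Mul2,r3:4096
  c15: CDB Add1=4094; stall  regs: r0:64,r1:Mul1,r2:Mul2,r3:4096
  c16: stall  regs: r0:64,r1:Mul1,r2:Mul2,r3:4096
  c17: stall  regs: r0:64,r1:Mul1,r2:Mul2,r3:4096
  c18: CDB Mul1=262144; issue MUL r3<-Mul1  regs: r0:64,r1:262144,r2:Mul2,r3:Mul1
  c19: issue ADD r0<-Add1  regs: r0:Add1,r1:262144,r2:Mul2,r3:Mul1
  c20: -  regs: r0:Add1,r1:262144,r2:Mul2,r3:Mul1
  c21: -  regs: r0:Add1,r1:262144,r2:Mul2,r3:Mul1
  c22: -  regs: r0:Add1,r1:262144,r2:Mul2,r3:Mul1
  c23: CDB Mul1=262144  regs: r0:Add1,r1:262144,r2:Mul2,r3:262144
  c24: CDB Mul2=1073217536  regs: r0:Add1,r1:262144,r2:1073217536,r3:262144
  c25: CDB Add1=262208  regs: r0:262208,r1:262144,r2:1073217536,r3:262144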